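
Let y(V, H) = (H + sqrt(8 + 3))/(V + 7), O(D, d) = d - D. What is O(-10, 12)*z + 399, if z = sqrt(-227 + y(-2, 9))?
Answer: 399 + 22*sqrt(-5630 + 5*sqrt(11))/5 ≈ 399.0 + 329.66*I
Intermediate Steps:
y(V, H) = (H + sqrt(11))/(7 + V)
z = sqrt(-1126/5 + sqrt(11)/5) (z = sqrt(-227 + (9 + sqrt(11))/(7 - 2)) = sqrt(-227 + (9 + sqrt(11))/5) = sqrt(-227 + (9/5 + sqrt(11)/5)) = sqrt(-1126/5 + sqrt(11)/5) ≈ 14.985*I)
O(-10, 12)*z + 399 = (12 - 1*(-10))*(sqrt(-5630 + 5*sqrt(11))/5) + 399 = (12 + 10)*(sqrt(-5630 + 5*sqrt(11))/5) + 399 = 22*(sqrt(-5630 + 5*sqrt(11))/5) + 399 = 22*sqrt(-5630 + 5*sqrt(11))/5 + 399 = 399 + 22*sqrt(-5630 + 5*sqrt(11))/5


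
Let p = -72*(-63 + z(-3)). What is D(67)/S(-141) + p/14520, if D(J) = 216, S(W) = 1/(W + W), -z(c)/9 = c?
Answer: -36851652/605 ≈ -60912.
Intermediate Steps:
z(c) = -9*c
S(W) = 1/(2*W)
p = 2592 (p = -72*(-63 - 9*(-3)) = -72*(-63 + 27) = -72*(-36) = 2592)
D(67)/S(-141) + p/14520 = 216/(((½)/(-141))) + 2592/14520 = 216/(((½)*(-1/141))) + 2592*(1/14520) = 216/(-1/282) + 108/605 = 216*(-282) + 108/605 = -60912 + 108/605 = -36851652/605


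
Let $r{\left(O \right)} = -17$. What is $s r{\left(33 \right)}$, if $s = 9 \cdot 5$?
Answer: $-765$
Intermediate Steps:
$s = 45$
$s r{\left(33 \right)} = 45 \left(-17\right) = -765$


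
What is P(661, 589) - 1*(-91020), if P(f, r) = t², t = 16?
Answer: 91276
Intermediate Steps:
P(f, r) = 256 (P(f, r) = 16² = 256)
P(661, 589) - 1*(-91020) = 256 - 1*(-91020) = 256 + 91020 = 91276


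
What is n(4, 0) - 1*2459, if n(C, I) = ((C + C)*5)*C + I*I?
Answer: -2299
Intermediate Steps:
n(C, I) = I**2 + 10*C**2 (n(C, I) = ((2*C)*5)*C + I**2 = (10*C)*C + I**2 = 10*C**2 + I**2 = I**2 + 10*C**2)
n(4, 0) - 1*2459 = (0**2 + 10*4**2) - 1*2459 = (0 + 10*16) - 2459 = (0 + 160) - 2459 = 160 - 2459 = -2299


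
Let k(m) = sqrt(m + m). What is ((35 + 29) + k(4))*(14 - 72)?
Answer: -3712 - 116*sqrt(2) ≈ -3876.0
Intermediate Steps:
k(m) = sqrt(2)*sqrt(m) (k(m) = sqrt(2*m) = sqrt(2)*sqrt(m))
((35 + 29) + k(4))*(14 - 72) = ((35 + 29) + sqrt(2)*sqrt(4))*(14 - 72) = (64 + sqrt(2)*2)*(-58) = (64 + 2*sqrt(2))*(-58) = -3712 - 116*sqrt(2)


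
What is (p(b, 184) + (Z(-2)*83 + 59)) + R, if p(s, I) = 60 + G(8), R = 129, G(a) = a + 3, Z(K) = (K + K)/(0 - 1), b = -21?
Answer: 591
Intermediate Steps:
Z(K) = -2*K (Z(K) = (2*K)/(-1) = (2*K)*(-1) = -2*K)
G(a) = 3 + a
p(s, I) = 71 (p(s, I) = 60 + (3 + 8) = 60 + 11 = 71)
(p(b, 184) + (Z(-2)*83 + 59)) + R = (71 + (-2*(-2)*83 + 59)) + 129 = (71 + (4*83 + 59)) + 129 = (71 + (332 + 59)) + 129 = (71 + 391) + 129 = 462 + 129 = 591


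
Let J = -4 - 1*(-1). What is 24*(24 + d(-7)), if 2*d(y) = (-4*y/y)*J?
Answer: 720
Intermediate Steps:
J = -3 (J = -4 + 1 = -3)
d(y) = 6 (d(y) = (-4*y/y*(-3))/2 = (-4*1*(-3))/2 = (-4*(-3))/2 = (½)*12 = 6)
24*(24 + d(-7)) = 24*(24 + 6) = 24*30 = 720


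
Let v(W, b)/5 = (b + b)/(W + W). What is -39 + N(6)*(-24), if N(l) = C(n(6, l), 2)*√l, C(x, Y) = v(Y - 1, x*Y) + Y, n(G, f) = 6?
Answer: -39 - 1488*√6 ≈ -3683.8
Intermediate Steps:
v(W, b) = 5*b/W (v(W, b) = 5*((b + b)/(W + W)) = 5*((2*b)/((2*W))) = 5*((2*b)*(1/(2*W))) = 5*(b/W) = 5*b/W)
C(x, Y) = Y + 5*Y*x/(-1 + Y) (C(x, Y) = 5*(x*Y)/(Y - 1) + Y = 5*(Y*x)/(-1 + Y) + Y = 5*Y*x/(-1 + Y) + Y = Y + 5*Y*x/(-1 + Y))
N(l) = 62*√l (N(l) = (2*(-1 + 2 + 5*6)/(-1 + 2))*√l = (2*(-1 + 2 + 30)/1)*√l = (2*1*31)*√l = 62*√l)
-39 + N(6)*(-24) = -39 + (62*√6)*(-24) = -39 - 1488*√6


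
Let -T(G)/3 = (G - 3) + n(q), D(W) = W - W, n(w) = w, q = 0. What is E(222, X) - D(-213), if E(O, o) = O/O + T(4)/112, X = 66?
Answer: 109/112 ≈ 0.97321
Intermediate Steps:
D(W) = 0
T(G) = 9 - 3*G (T(G) = -3*((G - 3) + 0) = -3*((-3 + G) + 0) = -3*(-3 + G) = 9 - 3*G)
E(O, o) = 109/112 (E(O, o) = O/O + (9 - 3*4)/112 = 1 + (9 - 12)*(1/112) = 1 - 3*1/112 = 1 - 3/112 = 109/112)
E(222, X) - D(-213) = 109/112 - 1*0 = 109/112 + 0 = 109/112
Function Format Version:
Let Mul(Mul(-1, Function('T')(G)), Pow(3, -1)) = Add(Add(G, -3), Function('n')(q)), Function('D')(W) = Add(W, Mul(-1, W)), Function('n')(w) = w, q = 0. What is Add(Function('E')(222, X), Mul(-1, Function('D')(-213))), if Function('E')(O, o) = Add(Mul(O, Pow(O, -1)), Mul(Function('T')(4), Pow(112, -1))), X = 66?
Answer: Rational(109, 112) ≈ 0.97321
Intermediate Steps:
Function('D')(W) = 0
Function('T')(G) = Add(9, Mul(-3, G)) (Function('T')(G) = Mul(-3, Add(Add(G, -3), 0)) = Mul(-3, Add(Add(-3, G), 0)) = Mul(-3, Add(-3, G)) = Add(9, Mul(-3, G)))
Function('E')(O, o) = Rational(109, 112) (Function('E')(O, o) = Add(Mul(O, Pow(O, -1)), Mul(Add(9, Mul(-3, 4)), Pow(112, -1))) = Add(1, Mul(Add(9, -12), Rational(1, 112))) = Add(1, Mul(-3, Rational(1, 112))) = Add(1, Rational(-3, 112)) = Rational(109, 112))
Add(Function('E')(222, X), Mul(-1, Function('D')(-213))) = Add(Rational(109, 112), Mul(-1, 0)) = Add(Rational(109, 112), 0) = Rational(109, 112)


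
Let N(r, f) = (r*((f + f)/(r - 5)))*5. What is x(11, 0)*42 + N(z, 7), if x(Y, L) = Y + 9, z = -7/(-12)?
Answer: 44030/53 ≈ 830.75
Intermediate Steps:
z = 7/12 (z = -7*(-1/12) = 7/12 ≈ 0.58333)
N(r, f) = 10*f*r/(-5 + r) (N(r, f) = (r*((2*f)/(-5 + r)))*5 = (r*(2*f/(-5 + r)))*5 = (2*f*r/(-5 + r))*5 = 10*f*r/(-5 + r))
x(Y, L) = 9 + Y
x(11, 0)*42 + N(z, 7) = (9 + 11)*42 + 10*7*(7/12)/(-5 + 7/12) = 20*42 + 10*7*(7/12)/(-53/12) = 840 + 10*7*(7/12)*(-12/53) = 840 - 490/53 = 44030/53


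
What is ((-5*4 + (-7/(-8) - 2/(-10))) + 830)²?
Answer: 1052548249/1600 ≈ 6.5784e+5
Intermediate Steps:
((-5*4 + (-7/(-8) - 2/(-10))) + 830)² = ((-20 + (-7*(-⅛) - 2*(-⅒))) + 830)² = ((-20 + (7/8 + ⅕)) + 830)² = ((-20 + 43/40) + 830)² = (-757/40 + 830)² = (32443/40)² = 1052548249/1600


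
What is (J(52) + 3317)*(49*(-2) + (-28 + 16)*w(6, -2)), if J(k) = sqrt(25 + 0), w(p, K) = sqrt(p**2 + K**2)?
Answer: -325556 - 79728*sqrt(10) ≈ -5.7768e+5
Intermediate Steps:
w(p, K) = sqrt(K**2 + p**2)
J(k) = 5 (J(k) = sqrt(25) = 5)
(J(52) + 3317)*(49*(-2) + (-28 + 16)*w(6, -2)) = (5 + 3317)*(49*(-2) + (-28 + 16)*sqrt((-2)**2 + 6**2)) = 3322*(-98 - 12*sqrt(4 + 36)) = 3322*(-98 - 24*sqrt(10)) = -325556 - 79728*sqrt(10)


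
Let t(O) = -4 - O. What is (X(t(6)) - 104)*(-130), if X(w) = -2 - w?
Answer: 12480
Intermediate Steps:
(X(t(6)) - 104)*(-130) = ((-2 - (-4 - 1*6)) - 104)*(-130) = ((-2 - (-4 - 6)) - 104)*(-130) = ((-2 - 1*(-10)) - 104)*(-130) = ((-2 + 10) - 104)*(-130) = (8 - 104)*(-130) = -96*(-130) = 12480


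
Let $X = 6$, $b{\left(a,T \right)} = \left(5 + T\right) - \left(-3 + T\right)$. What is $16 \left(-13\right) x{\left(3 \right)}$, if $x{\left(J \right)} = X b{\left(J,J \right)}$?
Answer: $-9984$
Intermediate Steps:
$b{\left(a,T \right)} = 8$ ($b{\left(a,T \right)} = \left(5 + T\right) - \left(-3 + T\right) = 8$)
$x{\left(J \right)} = 48$ ($x{\left(J \right)} = 6 \cdot 8 = 48$)
$16 \left(-13\right) x{\left(3 \right)} = 16 \left(-13\right) 48 = \left(-208\right) 48 = -9984$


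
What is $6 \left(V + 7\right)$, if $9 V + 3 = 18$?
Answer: $52$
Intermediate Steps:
$V = \frac{5}{3}$ ($V = - \frac{1}{3} + \frac{1}{9} \cdot 18 = - \frac{1}{3} + 2 = \frac{5}{3} \approx 1.6667$)
$6 \left(V + 7\right) = 6 \left(\frac{5}{3} + 7\right) = 6 \cdot \frac{26}{3} = 52$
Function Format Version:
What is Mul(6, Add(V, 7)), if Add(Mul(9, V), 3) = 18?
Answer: 52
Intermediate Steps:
V = Rational(5, 3) (V = Add(Rational(-1, 3), Mul(Rational(1, 9), 18)) = Add(Rational(-1, 3), 2) = Rational(5, 3) ≈ 1.6667)
Mul(6, Add(V, 7)) = Mul(6, Add(Rational(5, 3), 7)) = Mul(6, Rational(26, 3)) = 52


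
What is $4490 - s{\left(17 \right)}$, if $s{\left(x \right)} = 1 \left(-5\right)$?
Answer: $4495$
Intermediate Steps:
$s{\left(x \right)} = -5$
$4490 - s{\left(17 \right)} = 4490 - -5 = 4490 + 5 = 4495$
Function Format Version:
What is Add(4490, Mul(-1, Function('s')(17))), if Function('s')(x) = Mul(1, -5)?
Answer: 4495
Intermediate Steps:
Function('s')(x) = -5
Add(4490, Mul(-1, Function('s')(17))) = Add(4490, Mul(-1, -5)) = Add(4490, 5) = 4495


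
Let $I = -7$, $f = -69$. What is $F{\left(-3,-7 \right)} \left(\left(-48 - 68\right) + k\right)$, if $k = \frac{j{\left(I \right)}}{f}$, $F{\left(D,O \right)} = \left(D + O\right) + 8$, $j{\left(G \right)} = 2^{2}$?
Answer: $\frac{16016}{69} \approx 232.12$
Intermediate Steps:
$j{\left(G \right)} = 4$
$F{\left(D,O \right)} = 8 + D + O$
$k = - \frac{4}{69}$ ($k = \frac{4}{-69} = 4 \left(- \frac{1}{69}\right) = - \frac{4}{69} \approx -0.057971$)
$F{\left(-3,-7 \right)} \left(\left(-48 - 68\right) + k\right) = \left(8 - 3 - 7\right) \left(\left(-48 - 68\right) - \frac{4}{69}\right) = - 2 \left(-116 - \frac{4}{69}\right) = \left(-2\right) \left(- \frac{8008}{69}\right) = \frac{16016}{69}$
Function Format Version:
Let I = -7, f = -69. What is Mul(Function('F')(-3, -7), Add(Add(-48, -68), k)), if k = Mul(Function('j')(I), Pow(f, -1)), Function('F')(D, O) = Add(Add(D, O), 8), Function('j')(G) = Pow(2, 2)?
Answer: Rational(16016, 69) ≈ 232.12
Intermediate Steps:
Function('j')(G) = 4
Function('F')(D, O) = Add(8, D, O)
k = Rational(-4, 69) (k = Mul(4, Pow(-69, -1)) = Mul(4, Rational(-1, 69)) = Rational(-4, 69) ≈ -0.057971)
Mul(Function('F')(-3, -7), Add(Add(-48, -68), k)) = Mul(Add(8, -3, -7), Add(Add(-48, -68), Rational(-4, 69))) = Mul(-2, Add(-116, Rational(-4, 69))) = Mul(-2, Rational(-8008, 69)) = Rational(16016, 69)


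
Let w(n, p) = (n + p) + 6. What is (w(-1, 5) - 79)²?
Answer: 4761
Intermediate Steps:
w(n, p) = 6 + n + p
(w(-1, 5) - 79)² = ((6 - 1 + 5) - 79)² = (10 - 79)² = (-69)² = 4761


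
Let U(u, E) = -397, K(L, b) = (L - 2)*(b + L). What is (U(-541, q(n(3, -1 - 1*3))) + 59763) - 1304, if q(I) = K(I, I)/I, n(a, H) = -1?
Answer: 58062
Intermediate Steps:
K(L, b) = (-2 + L)*(L + b)
q(I) = (-4*I + 2*I²)/I (q(I) = (I² - 2*I - 2*I + I*I)/I = (I² - 2*I - 2*I + I²)/I = (-4*I + 2*I²)/I)
(U(-541, q(n(3, -1 - 1*3))) + 59763) - 1304 = (-397 + 59763) - 1304 = 59366 - 1304 = 58062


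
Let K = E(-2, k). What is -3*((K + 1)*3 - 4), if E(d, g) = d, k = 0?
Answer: 21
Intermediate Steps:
K = -2
-3*((K + 1)*3 - 4) = -3*((-2 + 1)*3 - 4) = -3*(-1*3 - 4) = -3*(-3 - 4) = -3*(-7) = 21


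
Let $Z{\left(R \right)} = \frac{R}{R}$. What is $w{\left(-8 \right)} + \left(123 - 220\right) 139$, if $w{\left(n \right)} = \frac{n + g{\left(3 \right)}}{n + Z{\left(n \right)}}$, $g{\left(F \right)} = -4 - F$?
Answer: $- \frac{94366}{7} \approx -13481.0$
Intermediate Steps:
$Z{\left(R \right)} = 1$
$w{\left(n \right)} = \frac{-7 + n}{1 + n}$ ($w{\left(n \right)} = \frac{n - 7}{n + 1} = \frac{n - 7}{1 + n} = \frac{-7 + n}{1 + n}$)
$w{\left(-8 \right)} + \left(123 - 220\right) 139 = \frac{-7 - 8}{1 - 8} + \left(123 - 220\right) 139 = \frac{1}{-7} \left(-15\right) - 13483 = \left(- \frac{1}{7}\right) \left(-15\right) - 13483 = \frac{15}{7} - 13483 = - \frac{94366}{7}$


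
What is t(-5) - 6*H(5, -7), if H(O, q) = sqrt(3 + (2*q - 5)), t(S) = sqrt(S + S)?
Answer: I*(-24 + sqrt(10)) ≈ -20.838*I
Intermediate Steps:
t(S) = sqrt(2)*sqrt(S) (t(S) = sqrt(2*S) = sqrt(2)*sqrt(S))
H(O, q) = sqrt(-2 + 2*q) (H(O, q) = sqrt(3 + (-5 + 2*q)) = sqrt(-2 + 2*q))
t(-5) - 6*H(5, -7) = sqrt(2)*sqrt(-5) - 6*sqrt(-2 + 2*(-7)) = sqrt(2)*(I*sqrt(5)) - 6*sqrt(-2 - 14) = I*sqrt(10) - 24*I = -24*I + I*sqrt(10)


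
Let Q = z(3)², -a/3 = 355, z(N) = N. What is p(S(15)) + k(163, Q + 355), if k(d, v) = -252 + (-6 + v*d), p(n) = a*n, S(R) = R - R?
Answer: 59074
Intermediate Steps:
a = -1065 (a = -3*355 = -1065)
Q = 9 (Q = 3² = 9)
S(R) = 0
p(n) = -1065*n
k(d, v) = -258 + d*v (k(d, v) = -252 + (-6 + d*v) = -258 + d*v)
p(S(15)) + k(163, Q + 355) = -1065*0 + (-258 + 163*(9 + 355)) = 0 + (-258 + 163*364) = 0 + (-258 + 59332) = 0 + 59074 = 59074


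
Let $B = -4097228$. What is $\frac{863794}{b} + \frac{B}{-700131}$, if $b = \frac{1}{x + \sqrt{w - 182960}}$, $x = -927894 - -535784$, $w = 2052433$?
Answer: $- \frac{237135955730662312}{700131} + 863794 \sqrt{1869473} \approx -3.3752 \cdot 10^{11}$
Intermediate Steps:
$x = -392110$ ($x = -927894 + 535784 = -392110$)
$b = \frac{1}{-392110 + \sqrt{1869473}}$ ($b = \frac{1}{-392110 + \sqrt{2052433 - 182960}} = \frac{1}{-392110 + \sqrt{1869473}} \approx -2.5592 \cdot 10^{-6}$)
$\frac{863794}{b} + \frac{B}{-700131} = \frac{863794}{- \frac{392110}{153748382627} - \frac{\sqrt{1869473}}{153748382627}} - \frac{4097228}{-700131} = \frac{863794}{- \frac{392110}{153748382627} - \frac{\sqrt{1869473}}{153748382627}} - - \frac{4097228}{700131} = \frac{863794}{- \frac{392110}{153748382627} - \frac{\sqrt{1869473}}{153748382627}} + \frac{4097228}{700131} = \frac{4097228}{700131} + \frac{863794}{- \frac{392110}{153748382627} - \frac{\sqrt{1869473}}{153748382627}}$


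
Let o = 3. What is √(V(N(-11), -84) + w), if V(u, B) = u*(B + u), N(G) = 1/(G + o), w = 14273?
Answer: √914145/8 ≈ 119.51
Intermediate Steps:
N(G) = 1/(3 + G) (N(G) = 1/(G + 3) = 1/(3 + G))
√(V(N(-11), -84) + w) = √((-84 + 1/(3 - 11))/(3 - 11) + 14273) = √((-84 + 1/(-8))/(-8) + 14273) = √(-(-84 - ⅛)/8 + 14273) = √(-⅛*(-673/8) + 14273) = √(673/64 + 14273) = √(914145/64) = √914145/8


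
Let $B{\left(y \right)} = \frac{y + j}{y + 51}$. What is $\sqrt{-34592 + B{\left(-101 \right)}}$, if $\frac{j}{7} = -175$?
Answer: $\frac{i \sqrt{864137}}{5} \approx 185.92 i$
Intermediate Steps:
$j = -1225$ ($j = 7 \left(-175\right) = -1225$)
$B{\left(y \right)} = \frac{-1225 + y}{51 + y}$ ($B{\left(y \right)} = \frac{y - 1225}{y + 51} = \frac{-1225 + y}{51 + y}$)
$\sqrt{-34592 + B{\left(-101 \right)}} = \sqrt{-34592 + \frac{-1225 - 101}{51 - 101}} = \sqrt{-34592 + \frac{1}{-50} \left(-1326\right)} = \sqrt{-34592 - - \frac{663}{25}} = \sqrt{-34592 + \frac{663}{25}} = \sqrt{- \frac{864137}{25}} = \frac{i \sqrt{864137}}{5}$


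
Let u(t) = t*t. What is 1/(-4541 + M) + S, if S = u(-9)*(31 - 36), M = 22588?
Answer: -7309034/18047 ≈ -405.00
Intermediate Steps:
u(t) = t²
S = -405 (S = (-9)²*(31 - 36) = 81*(-5) = -405)
1/(-4541 + M) + S = 1/(-4541 + 22588) - 405 = 1/18047 - 405 = -7309034/18047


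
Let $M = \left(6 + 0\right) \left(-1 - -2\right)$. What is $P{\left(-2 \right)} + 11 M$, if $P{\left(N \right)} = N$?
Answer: $64$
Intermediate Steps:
$M = 6$ ($M = 6 \left(-1 + 2\right) = 6 \cdot 1 = 6$)
$P{\left(-2 \right)} + 11 M = -2 + 11 \cdot 6 = -2 + 66 = 64$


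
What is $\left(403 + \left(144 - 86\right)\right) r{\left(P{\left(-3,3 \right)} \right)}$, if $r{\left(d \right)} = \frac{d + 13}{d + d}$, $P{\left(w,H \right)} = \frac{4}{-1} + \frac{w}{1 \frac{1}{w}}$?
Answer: $\frac{4149}{5} \approx 829.8$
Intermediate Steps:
$P{\left(w,H \right)} = -4 + w^{2}$ ($P{\left(w,H \right)} = 4 \left(-1\right) + \frac{w}{\frac{1}{w}} = -4 + w w = -4 + w^{2}$)
$r{\left(d \right)} = \frac{13 + d}{2 d}$
$\left(403 + \left(144 - 86\right)\right) r{\left(P{\left(-3,3 \right)} \right)} = \left(403 + \left(144 - 86\right)\right) \frac{13 - \left(4 - \left(-3\right)^{2}\right)}{2 \left(-4 + \left(-3\right)^{2}\right)} = \left(403 + 58\right) \frac{13 + \left(-4 + 9\right)}{2 \left(-4 + 9\right)} = 461 \frac{13 + 5}{2 \cdot 5} = 461 \cdot \frac{1}{2} \cdot \frac{1}{5} \cdot 18 = 461 \cdot \frac{9}{5} = \frac{4149}{5}$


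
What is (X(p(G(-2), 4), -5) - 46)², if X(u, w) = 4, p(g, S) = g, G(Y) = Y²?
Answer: 1764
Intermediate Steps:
(X(p(G(-2), 4), -5) - 46)² = (4 - 46)² = (-42)² = 1764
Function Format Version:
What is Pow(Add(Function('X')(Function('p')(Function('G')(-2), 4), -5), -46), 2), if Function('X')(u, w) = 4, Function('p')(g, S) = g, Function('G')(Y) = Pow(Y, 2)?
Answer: 1764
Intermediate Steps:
Pow(Add(Function('X')(Function('p')(Function('G')(-2), 4), -5), -46), 2) = Pow(Add(4, -46), 2) = Pow(-42, 2) = 1764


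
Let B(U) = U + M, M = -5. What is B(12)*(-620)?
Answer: -4340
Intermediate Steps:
B(U) = -5 + U (B(U) = U - 5 = -5 + U)
B(12)*(-620) = (-5 + 12)*(-620) = 7*(-620) = -4340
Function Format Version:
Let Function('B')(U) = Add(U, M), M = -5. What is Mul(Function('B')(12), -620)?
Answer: -4340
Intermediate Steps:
Function('B')(U) = Add(-5, U) (Function('B')(U) = Add(U, -5) = Add(-5, U))
Mul(Function('B')(12), -620) = Mul(Add(-5, 12), -620) = Mul(7, -620) = -4340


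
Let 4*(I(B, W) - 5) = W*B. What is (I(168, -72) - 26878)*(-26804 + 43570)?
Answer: -501253102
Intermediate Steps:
I(B, W) = 5 + B*W/4 (I(B, W) = 5 + (W*B)/4 = 5 + (B*W)/4 = 5 + B*W/4)
(I(168, -72) - 26878)*(-26804 + 43570) = ((5 + (¼)*168*(-72)) - 26878)*(-26804 + 43570) = ((5 - 3024) - 26878)*16766 = (-3019 - 26878)*16766 = -29897*16766 = -501253102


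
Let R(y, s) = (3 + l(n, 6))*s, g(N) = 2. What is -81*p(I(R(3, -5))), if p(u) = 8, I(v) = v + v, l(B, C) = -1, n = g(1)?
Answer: -648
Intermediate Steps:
n = 2
R(y, s) = 2*s (R(y, s) = (3 - 1)*s = 2*s)
I(v) = 2*v
-81*p(I(R(3, -5))) = -81*8 = -648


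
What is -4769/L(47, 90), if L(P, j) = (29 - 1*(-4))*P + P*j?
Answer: -4769/5781 ≈ -0.82494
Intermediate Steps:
L(P, j) = 33*P + P*j (L(P, j) = (29 + 4)*P + P*j = 33*P + P*j)
-4769/L(47, 90) = -4769*1/(47*(33 + 90)) = -4769/(47*123) = -4769/5781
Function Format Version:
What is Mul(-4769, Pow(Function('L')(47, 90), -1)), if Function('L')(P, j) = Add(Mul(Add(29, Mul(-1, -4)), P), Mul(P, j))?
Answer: Rational(-4769, 5781) ≈ -0.82494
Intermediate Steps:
Function('L')(P, j) = Add(Mul(33, P), Mul(P, j)) (Function('L')(P, j) = Add(Mul(Add(29, 4), P), Mul(P, j)) = Add(Mul(33, P), Mul(P, j)))
Mul(-4769, Pow(Function('L')(47, 90), -1)) = Mul(-4769, Pow(Mul(47, Add(33, 90)), -1)) = Mul(-4769, Pow(Mul(47, 123), -1)) = Mul(-4769, Pow(5781, -1)) = Mul(-4769, Rational(1, 5781)) = Rational(-4769, 5781)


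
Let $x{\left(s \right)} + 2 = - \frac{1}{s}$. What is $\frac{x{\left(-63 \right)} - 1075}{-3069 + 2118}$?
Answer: $\frac{67850}{59913} \approx 1.1325$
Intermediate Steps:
$x{\left(s \right)} = -2 - \frac{1}{s}$
$\frac{x{\left(-63 \right)} - 1075}{-3069 + 2118} = \frac{\left(-2 - \frac{1}{-63}\right) - 1075}{-3069 + 2118} = \frac{\left(-2 - - \frac{1}{63}\right) - 1075}{-951} = \left(\left(-2 + \frac{1}{63}\right) - 1075\right) \left(- \frac{1}{951}\right) = \left(- \frac{125}{63} - 1075\right) \left(- \frac{1}{951}\right) = \left(- \frac{67850}{63}\right) \left(- \frac{1}{951}\right) = \frac{67850}{59913}$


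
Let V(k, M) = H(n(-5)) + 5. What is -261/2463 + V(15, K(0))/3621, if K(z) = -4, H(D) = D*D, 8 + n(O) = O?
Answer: -57391/990947 ≈ -0.057915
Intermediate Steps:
n(O) = -8 + O
H(D) = D**2
V(k, M) = 174 (V(k, M) = (-8 - 5)**2 + 5 = (-13)**2 + 5 = 169 + 5 = 174)
-261/2463 + V(15, K(0))/3621 = -261/2463 + 174/3621 = -261*1/2463 + 174*(1/3621) = -87/821 + 58/1207 = -57391/990947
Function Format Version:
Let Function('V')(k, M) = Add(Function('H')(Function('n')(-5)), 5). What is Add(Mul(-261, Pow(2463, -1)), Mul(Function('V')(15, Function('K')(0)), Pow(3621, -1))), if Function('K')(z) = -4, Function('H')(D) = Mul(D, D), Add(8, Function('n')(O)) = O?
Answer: Rational(-57391, 990947) ≈ -0.057915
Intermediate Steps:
Function('n')(O) = Add(-8, O)
Function('H')(D) = Pow(D, 2)
Function('V')(k, M) = 174 (Function('V')(k, M) = Add(Pow(Add(-8, -5), 2), 5) = Add(Pow(-13, 2), 5) = Add(169, 5) = 174)
Add(Mul(-261, Pow(2463, -1)), Mul(Function('V')(15, Function('K')(0)), Pow(3621, -1))) = Add(Mul(-261, Pow(2463, -1)), Mul(174, Pow(3621, -1))) = Add(Mul(-261, Rational(1, 2463)), Mul(174, Rational(1, 3621))) = Add(Rational(-87, 821), Rational(58, 1207)) = Rational(-57391, 990947)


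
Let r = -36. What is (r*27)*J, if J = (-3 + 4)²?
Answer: -972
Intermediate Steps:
J = 1 (J = 1² = 1)
(r*27)*J = -36*27*1 = -972*1 = -972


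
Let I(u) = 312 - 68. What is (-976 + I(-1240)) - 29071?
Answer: -29803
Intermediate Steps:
I(u) = 244
(-976 + I(-1240)) - 29071 = (-976 + 244) - 29071 = -732 - 29071 = -29803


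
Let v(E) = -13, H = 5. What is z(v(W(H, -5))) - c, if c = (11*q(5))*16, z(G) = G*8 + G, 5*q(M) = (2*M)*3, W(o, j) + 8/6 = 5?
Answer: -1173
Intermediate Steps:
W(o, j) = 11/3 (W(o, j) = -4/3 + 5 = 11/3)
q(M) = 6*M/5 (q(M) = ((2*M)*3)/5 = (6*M)/5 = 6*M/5)
z(G) = 9*G (z(G) = 8*G + G = 9*G)
c = 1056 (c = (11*((6/5)*5))*16 = (11*6)*16 = 66*16 = 1056)
z(v(W(H, -5))) - c = 9*(-13) - 1*1056 = -117 - 1056 = -1173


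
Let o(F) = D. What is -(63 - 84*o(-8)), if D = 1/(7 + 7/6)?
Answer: -369/7 ≈ -52.714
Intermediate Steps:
D = 6/49 (D = 1/(7 + 7*(1/6)) = 1/(7 + 7/6) = 1/(49/6) = 6/49 ≈ 0.12245)
o(F) = 6/49
-(63 - 84*o(-8)) = -(63 - 84*6/49) = -(63 - 72/7) = -1*369/7 = -369/7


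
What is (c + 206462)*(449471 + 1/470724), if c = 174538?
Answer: 6717562987408750/39227 ≈ 1.7125e+11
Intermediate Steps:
(c + 206462)*(449471 + 1/470724) = (174538 + 206462)*(449471 + 1/470724) = 381000*(449471 + 1/470724) = 381000*(211576787005/470724) = 6717562987408750/39227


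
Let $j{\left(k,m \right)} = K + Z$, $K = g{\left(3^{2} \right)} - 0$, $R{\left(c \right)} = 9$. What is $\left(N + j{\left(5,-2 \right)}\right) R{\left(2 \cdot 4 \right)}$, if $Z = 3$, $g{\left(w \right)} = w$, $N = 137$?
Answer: $1341$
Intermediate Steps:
$K = 9$ ($K = 3^{2} - 0 = 9 + 0 = 9$)
$j{\left(k,m \right)} = 12$ ($j{\left(k,m \right)} = 9 + 3 = 12$)
$\left(N + j{\left(5,-2 \right)}\right) R{\left(2 \cdot 4 \right)} = \left(137 + 12\right) 9 = 149 \cdot 9 = 1341$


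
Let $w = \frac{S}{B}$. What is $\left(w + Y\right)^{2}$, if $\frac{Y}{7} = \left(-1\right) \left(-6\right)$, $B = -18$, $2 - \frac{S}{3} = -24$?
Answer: $\frac{12769}{9} \approx 1418.8$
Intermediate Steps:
$S = 78$ ($S = 6 - -72 = 6 + 72 = 78$)
$w = - \frac{13}{3}$ ($w = \frac{78}{-18} = 78 \left(- \frac{1}{18}\right) = - \frac{13}{3} \approx -4.3333$)
$Y = 42$ ($Y = 7 \left(\left(-1\right) \left(-6\right)\right) = 7 \cdot 6 = 42$)
$\left(w + Y\right)^{2} = \left(- \frac{13}{3} + 42\right)^{2} = \left(\frac{113}{3}\right)^{2} = \frac{12769}{9}$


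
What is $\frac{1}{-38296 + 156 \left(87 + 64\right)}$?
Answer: $- \frac{1}{14740} \approx -6.7843 \cdot 10^{-5}$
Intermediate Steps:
$\frac{1}{-38296 + 156 \left(87 + 64\right)} = \frac{1}{-38296 + 156 \cdot 151} = \frac{1}{-38296 + 23556} = \frac{1}{-14740} = - \frac{1}{14740}$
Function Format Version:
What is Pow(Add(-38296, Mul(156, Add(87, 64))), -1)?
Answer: Rational(-1, 14740) ≈ -6.7843e-5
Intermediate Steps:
Pow(Add(-38296, Mul(156, Add(87, 64))), -1) = Pow(Add(-38296, Mul(156, 151)), -1) = Pow(Add(-38296, 23556), -1) = Pow(-14740, -1) = Rational(-1, 14740)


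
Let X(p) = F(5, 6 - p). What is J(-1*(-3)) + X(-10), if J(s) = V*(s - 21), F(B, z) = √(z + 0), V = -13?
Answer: 238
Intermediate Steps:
F(B, z) = √z
X(p) = √(6 - p)
J(s) = 273 - 13*s (J(s) = -13*(s - 21) = -13*(-21 + s) = 273 - 13*s)
J(-1*(-3)) + X(-10) = (273 - (-13)*(-3)) + √(6 - 1*(-10)) = (273 - 13*3) + √(6 + 10) = (273 - 39) + √16 = 234 + 4 = 238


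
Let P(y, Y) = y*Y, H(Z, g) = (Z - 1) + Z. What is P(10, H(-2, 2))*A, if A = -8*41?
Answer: 16400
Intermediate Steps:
H(Z, g) = -1 + 2*Z (H(Z, g) = (-1 + Z) + Z = -1 + 2*Z)
P(y, Y) = Y*y
A = -328
P(10, H(-2, 2))*A = ((-1 + 2*(-2))*10)*(-328) = ((-1 - 4)*10)*(-328) = -5*10*(-328) = -50*(-328) = 16400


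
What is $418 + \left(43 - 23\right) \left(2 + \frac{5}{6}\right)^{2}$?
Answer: $\frac{5207}{9} \approx 578.56$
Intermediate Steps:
$418 + \left(43 - 23\right) \left(2 + \frac{5}{6}\right)^{2} = 418 + 20 \left(2 + 5 \cdot \frac{1}{6}\right)^{2} = 418 + 20 \left(2 + \frac{5}{6}\right)^{2} = 418 + 20 \left(\frac{17}{6}\right)^{2} = 418 + 20 \cdot \frac{289}{36} = 418 + \frac{1445}{9} = \frac{5207}{9}$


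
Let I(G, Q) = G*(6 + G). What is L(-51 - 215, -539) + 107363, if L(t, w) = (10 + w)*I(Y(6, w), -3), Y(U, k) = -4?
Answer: 111595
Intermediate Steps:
L(t, w) = -80 - 8*w (L(t, w) = (10 + w)*(-4*(6 - 4)) = (10 + w)*(-4*2) = (10 + w)*(-8) = -80 - 8*w)
L(-51 - 215, -539) + 107363 = (-80 - 8*(-539)) + 107363 = (-80 + 4312) + 107363 = 4232 + 107363 = 111595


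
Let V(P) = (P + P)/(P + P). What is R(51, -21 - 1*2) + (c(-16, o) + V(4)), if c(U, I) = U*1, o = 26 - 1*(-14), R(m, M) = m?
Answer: 36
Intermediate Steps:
o = 40 (o = 26 + 14 = 40)
c(U, I) = U
V(P) = 1 (V(P) = (2*P)/((2*P)) = (2*P)*(1/(2*P)) = 1)
R(51, -21 - 1*2) + (c(-16, o) + V(4)) = 51 + (-16 + 1) = 51 - 15 = 36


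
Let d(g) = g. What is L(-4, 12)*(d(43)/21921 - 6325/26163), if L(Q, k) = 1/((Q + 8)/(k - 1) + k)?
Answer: -126064873/6499883394 ≈ -0.019395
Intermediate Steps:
L(Q, k) = 1/(k + (8 + Q)/(-1 + k)) (L(Q, k) = 1/((8 + Q)/(-1 + k) + k) = 1/(k + (8 + Q)/(-1 + k)))
L(-4, 12)*(d(43)/21921 - 6325/26163) = ((-1 + 12)/(8 - 4 + 12**2 - 1*12))*(43/21921 - 6325/26163) = (11/(8 - 4 + 144 - 12))*(43*(1/21921) - 6325*1/26163) = (11/136)*(43/21921 - 6325/26163) = ((1/136)*11)*(-45841772/191173041) = (11/136)*(-45841772/191173041) = -126064873/6499883394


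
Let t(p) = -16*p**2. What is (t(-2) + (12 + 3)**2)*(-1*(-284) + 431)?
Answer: 115115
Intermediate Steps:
(t(-2) + (12 + 3)**2)*(-1*(-284) + 431) = (-16*(-2)**2 + (12 + 3)**2)*(-1*(-284) + 431) = (-16*4 + 15**2)*(284 + 431) = (-64 + 225)*715 = 161*715 = 115115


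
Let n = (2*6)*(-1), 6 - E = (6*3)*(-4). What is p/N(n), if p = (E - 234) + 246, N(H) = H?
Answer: -15/2 ≈ -7.5000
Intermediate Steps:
E = 78 (E = 6 - 6*3*(-4) = 6 - 18*(-4) = 6 - 1*(-72) = 6 + 72 = 78)
n = -12 (n = 12*(-1) = -12)
p = 90 (p = (78 - 234) + 246 = -156 + 246 = 90)
p/N(n) = 90/(-12) = 90*(-1/12) = -15/2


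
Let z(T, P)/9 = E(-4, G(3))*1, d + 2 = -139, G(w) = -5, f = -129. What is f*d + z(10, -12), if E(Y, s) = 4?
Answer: 18225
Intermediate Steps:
d = -141 (d = -2 - 139 = -141)
z(T, P) = 36 (z(T, P) = 9*(4*1) = 9*4 = 36)
f*d + z(10, -12) = -129*(-141) + 36 = 18189 + 36 = 18225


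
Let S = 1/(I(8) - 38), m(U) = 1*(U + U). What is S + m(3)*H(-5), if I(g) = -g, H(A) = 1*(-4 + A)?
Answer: -2485/46 ≈ -54.022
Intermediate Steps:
H(A) = -4 + A
m(U) = 2*U (m(U) = 1*(2*U) = 2*U)
S = -1/46 (S = 1/(-1*8 - 38) = 1/(-8 - 38) = 1/(-46) = -1/46 ≈ -0.021739)
S + m(3)*H(-5) = -1/46 + (2*3)*(-4 - 5) = -1/46 + 6*(-9) = -1/46 - 54 = -2485/46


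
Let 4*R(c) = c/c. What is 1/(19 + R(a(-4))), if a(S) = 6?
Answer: 4/77 ≈ 0.051948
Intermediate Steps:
R(c) = 1/4 (R(c) = (c/c)/4 = (1/4)*1 = 1/4)
1/(19 + R(a(-4))) = 1/(19 + 1/4) = 1/(77/4) = 4/77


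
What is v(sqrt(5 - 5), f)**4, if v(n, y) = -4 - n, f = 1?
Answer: 256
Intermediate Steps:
v(sqrt(5 - 5), f)**4 = (-4 - sqrt(5 - 5))**4 = (-4 - sqrt(0))**4 = (-4 - 1*0)**4 = (-4 + 0)**4 = (-4)**4 = 256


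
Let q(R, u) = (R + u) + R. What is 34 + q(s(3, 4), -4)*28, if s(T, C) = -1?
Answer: -134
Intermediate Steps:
q(R, u) = u + 2*R
34 + q(s(3, 4), -4)*28 = 34 + (-4 + 2*(-1))*28 = 34 + (-4 - 2)*28 = 34 - 6*28 = 34 - 168 = -134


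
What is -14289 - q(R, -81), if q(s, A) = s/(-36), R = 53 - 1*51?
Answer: -257201/18 ≈ -14289.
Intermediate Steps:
R = 2 (R = 53 - 51 = 2)
q(s, A) = -s/36 (q(s, A) = s*(-1/36) = -s/36)
-14289 - q(R, -81) = -14289 - (-1)*2/36 = -14289 - 1*(-1/18) = -14289 + 1/18 = -257201/18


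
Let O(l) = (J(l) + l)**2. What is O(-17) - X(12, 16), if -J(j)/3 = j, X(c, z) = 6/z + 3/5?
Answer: 46201/40 ≈ 1155.0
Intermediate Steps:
X(c, z) = 3/5 + 6/z (X(c, z) = 6/z + 3*(1/5) = 6/z + 3/5 = 3/5 + 6/z)
J(j) = -3*j
O(l) = 4*l**2 (O(l) = (-3*l + l)**2 = (-2*l)**2 = 4*l**2)
O(-17) - X(12, 16) = 4*(-17)**2 - (3/5 + 6/16) = 4*289 - (3/5 + 6*(1/16)) = 1156 - (3/5 + 3/8) = 1156 - 1*39/40 = 1156 - 39/40 = 46201/40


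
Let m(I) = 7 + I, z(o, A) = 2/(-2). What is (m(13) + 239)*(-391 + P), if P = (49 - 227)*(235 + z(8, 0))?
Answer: -10889137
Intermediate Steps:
z(o, A) = -1 (z(o, A) = 2*(-½) = -1)
P = -41652 (P = (49 - 227)*(235 - 1) = -178*234 = -41652)
(m(13) + 239)*(-391 + P) = ((7 + 13) + 239)*(-391 - 41652) = (20 + 239)*(-42043) = 259*(-42043) = -10889137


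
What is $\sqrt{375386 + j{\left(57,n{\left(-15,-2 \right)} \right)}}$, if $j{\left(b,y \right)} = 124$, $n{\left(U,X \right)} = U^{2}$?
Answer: $\sqrt{375510} \approx 612.79$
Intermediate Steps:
$\sqrt{375386 + j{\left(57,n{\left(-15,-2 \right)} \right)}} = \sqrt{375386 + 124} = \sqrt{375510}$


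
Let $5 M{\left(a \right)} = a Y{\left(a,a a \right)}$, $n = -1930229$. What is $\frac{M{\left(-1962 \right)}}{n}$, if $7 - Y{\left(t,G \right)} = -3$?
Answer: $\frac{3924}{1930229} \approx 0.0020329$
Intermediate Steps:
$Y{\left(t,G \right)} = 10$ ($Y{\left(t,G \right)} = 7 - -3 = 7 + 3 = 10$)
$M{\left(a \right)} = 2 a$ ($M{\left(a \right)} = \frac{a 10}{5} = \frac{10 a}{5} = 2 a$)
$\frac{M{\left(-1962 \right)}}{n} = \frac{2 \left(-1962\right)}{-1930229} = \left(-3924\right) \left(- \frac{1}{1930229}\right) = \frac{3924}{1930229}$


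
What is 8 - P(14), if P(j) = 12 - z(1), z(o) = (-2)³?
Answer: -12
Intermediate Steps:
z(o) = -8
P(j) = 20 (P(j) = 12 - 1*(-8) = 12 + 8 = 20)
8 - P(14) = 8 - 1*20 = 8 - 20 = -12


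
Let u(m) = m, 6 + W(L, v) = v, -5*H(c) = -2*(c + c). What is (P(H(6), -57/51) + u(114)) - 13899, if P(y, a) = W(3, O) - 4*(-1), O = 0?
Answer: -13787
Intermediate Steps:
H(c) = 4*c/5 (H(c) = -(-2)*(c + c)/5 = -(-2)*2*c/5 = -(-4)*c/5 = 4*c/5)
W(L, v) = -6 + v
P(y, a) = -2 (P(y, a) = (-6 + 0) - 4*(-1) = -6 + 4 = -2)
(P(H(6), -57/51) + u(114)) - 13899 = (-2 + 114) - 13899 = 112 - 13899 = -13787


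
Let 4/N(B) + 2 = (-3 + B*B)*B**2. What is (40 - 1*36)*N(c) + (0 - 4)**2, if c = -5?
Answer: 2196/137 ≈ 16.029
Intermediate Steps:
N(B) = 4/(-2 + B**2*(-3 + B**2)) (N(B) = 4/(-2 + (-3 + B*B)*B**2) = 4/(-2 + (-3 + B**2)*B**2) = 4/(-2 + B**2*(-3 + B**2)))
(40 - 1*36)*N(c) + (0 - 4)**2 = (40 - 1*36)*(4/(-2 + (-5)**4 - 3*(-5)**2)) + (0 - 4)**2 = (40 - 36)*(4/(-2 + 625 - 3*25)) + (-4)**2 = 4*(4/(-2 + 625 - 75)) + 16 = 4*(4/548) + 16 = 4*(4*(1/548)) + 16 = 4*(1/137) + 16 = 4/137 + 16 = 2196/137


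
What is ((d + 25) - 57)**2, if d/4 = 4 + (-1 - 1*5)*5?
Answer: 18496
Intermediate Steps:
d = -104 (d = 4*(4 + (-1 - 1*5)*5) = 4*(4 + (-1 - 5)*5) = 4*(4 - 6*5) = 4*(4 - 30) = 4*(-26) = -104)
((d + 25) - 57)**2 = ((-104 + 25) - 57)**2 = (-79 - 57)**2 = (-136)**2 = 18496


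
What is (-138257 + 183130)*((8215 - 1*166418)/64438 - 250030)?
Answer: -722975438334439/64438 ≈ -1.1220e+10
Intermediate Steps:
(-138257 + 183130)*((8215 - 1*166418)/64438 - 250030) = 44873*((8215 - 166418)*(1/64438) - 250030) = 44873*(-158203*1/64438 - 250030) = 44873*(-158203/64438 - 250030) = 44873*(-16111591343/64438) = -722975438334439/64438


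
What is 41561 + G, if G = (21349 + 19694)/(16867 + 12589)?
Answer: 1224261859/29456 ≈ 41562.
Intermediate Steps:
G = 41043/29456 ≈ 1.3934
41561 + G = 41561 + 41043/29456 = 1224261859/29456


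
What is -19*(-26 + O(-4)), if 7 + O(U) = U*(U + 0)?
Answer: 323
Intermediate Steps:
O(U) = -7 + U² (O(U) = -7 + U*(U + 0) = -7 + U*U = -7 + U²)
-19*(-26 + O(-4)) = -19*(-26 + (-7 + (-4)²)) = -19*(-26 + (-7 + 16)) = -19*(-26 + 9) = -19*(-17) = 323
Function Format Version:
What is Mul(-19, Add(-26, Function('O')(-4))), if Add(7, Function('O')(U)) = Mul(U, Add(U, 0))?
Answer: 323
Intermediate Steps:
Function('O')(U) = Add(-7, Pow(U, 2)) (Function('O')(U) = Add(-7, Mul(U, Add(U, 0))) = Add(-7, Mul(U, U)) = Add(-7, Pow(U, 2)))
Mul(-19, Add(-26, Function('O')(-4))) = Mul(-19, Add(-26, Add(-7, Pow(-4, 2)))) = Mul(-19, Add(-26, Add(-7, 16))) = Mul(-19, Add(-26, 9)) = Mul(-19, -17) = 323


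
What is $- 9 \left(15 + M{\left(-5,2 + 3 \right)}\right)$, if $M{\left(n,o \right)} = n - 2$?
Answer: $-72$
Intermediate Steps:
$M{\left(n,o \right)} = -2 + n$ ($M{\left(n,o \right)} = n - 2 = -2 + n$)
$- 9 \left(15 + M{\left(-5,2 + 3 \right)}\right) = - 9 \left(15 - 7\right) = \left(-9\right) 8 = -72$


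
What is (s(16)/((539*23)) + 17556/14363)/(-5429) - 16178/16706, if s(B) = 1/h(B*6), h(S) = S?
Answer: -750842125029140891/775167074786160672 ≈ -0.96862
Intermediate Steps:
s(B) = 1/(6*B) (s(B) = 1/(B*6) = 1/(6*B))
(s(16)/((539*23)) + 17556/14363)/(-5429) - 16178/16706 = (((1/6)/16)/((539*23)) + 17556/14363)/(-5429) - 16178/16706 = (((1/6)*(1/16))/12397 + 17556*(1/14363))*(-1/5429) - 16178*1/16706 = ((1/96)*(1/12397) + 17556/14363)*(-1/5429) - 8089/8353 = (1/1190112 + 17556/14363)*(-1/5429) - 8089/8353 = (20893620635/17093578656)*(-1/5429) - 8089/8353 = -20893620635/92801038523424 - 8089/8353 = -750842125029140891/775167074786160672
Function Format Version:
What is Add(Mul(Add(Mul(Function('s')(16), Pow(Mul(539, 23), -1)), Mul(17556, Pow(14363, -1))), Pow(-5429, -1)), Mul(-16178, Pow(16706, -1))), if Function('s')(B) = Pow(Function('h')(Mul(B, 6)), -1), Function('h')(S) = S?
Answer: Rational(-750842125029140891, 775167074786160672) ≈ -0.96862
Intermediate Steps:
Function('s')(B) = Mul(Rational(1, 6), Pow(B, -1)) (Function('s')(B) = Pow(Mul(B, 6), -1) = Pow(Mul(6, B), -1) = Mul(Rational(1, 6), Pow(B, -1)))
Add(Mul(Add(Mul(Function('s')(16), Pow(Mul(539, 23), -1)), Mul(17556, Pow(14363, -1))), Pow(-5429, -1)), Mul(-16178, Pow(16706, -1))) = Add(Mul(Add(Mul(Mul(Rational(1, 6), Pow(16, -1)), Pow(Mul(539, 23), -1)), Mul(17556, Pow(14363, -1))), Pow(-5429, -1)), Mul(-16178, Pow(16706, -1))) = Add(Mul(Add(Mul(Mul(Rational(1, 6), Rational(1, 16)), Pow(12397, -1)), Mul(17556, Rational(1, 14363))), Rational(-1, 5429)), Mul(-16178, Rational(1, 16706))) = Add(Mul(Add(Mul(Rational(1, 96), Rational(1, 12397)), Rational(17556, 14363)), Rational(-1, 5429)), Rational(-8089, 8353)) = Add(Mul(Add(Rational(1, 1190112), Rational(17556, 14363)), Rational(-1, 5429)), Rational(-8089, 8353)) = Add(Mul(Rational(20893620635, 17093578656), Rational(-1, 5429)), Rational(-8089, 8353)) = Add(Rational(-20893620635, 92801038523424), Rational(-8089, 8353)) = Rational(-750842125029140891, 775167074786160672)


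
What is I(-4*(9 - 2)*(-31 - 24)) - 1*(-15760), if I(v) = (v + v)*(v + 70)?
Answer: 4974560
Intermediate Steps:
I(v) = 2*v*(70 + v) (I(v) = (2*v)*(70 + v) = 2*v*(70 + v))
I(-4*(9 - 2)*(-31 - 24)) - 1*(-15760) = 2*(-4*(9 - 2)*(-31 - 24))*(70 - 4*(9 - 2)*(-31 - 24)) - 1*(-15760) = 2*(-28*(-55))*(70 - 28*(-55)) + 15760 = 2*(-4*(-385))*(70 - 4*(-385)) + 15760 = 2*1540*(70 + 1540) + 15760 = 2*1540*1610 + 15760 = 4958800 + 15760 = 4974560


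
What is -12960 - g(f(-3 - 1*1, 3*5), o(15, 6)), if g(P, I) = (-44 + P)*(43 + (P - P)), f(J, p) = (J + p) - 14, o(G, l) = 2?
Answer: -10939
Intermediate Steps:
f(J, p) = -14 + J + p
g(P, I) = -1892 + 43*P (g(P, I) = (-44 + P)*(43 + 0) = (-44 + P)*43 = -1892 + 43*P)
-12960 - g(f(-3 - 1*1, 3*5), o(15, 6)) = -12960 - (-1892 + 43*(-14 + (-3 - 1*1) + 3*5)) = -12960 - (-1892 + 43*(-14 + (-3 - 1) + 15)) = -12960 - (-1892 + 43*(-14 - 4 + 15)) = -12960 - (-1892 + 43*(-3)) = -12960 - (-1892 - 129) = -12960 - 1*(-2021) = -12960 + 2021 = -10939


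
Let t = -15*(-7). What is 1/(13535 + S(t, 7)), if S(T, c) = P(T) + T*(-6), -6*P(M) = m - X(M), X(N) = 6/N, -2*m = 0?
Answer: 105/1355026 ≈ 7.7489e-5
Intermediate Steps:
m = 0 (m = -½*0 = 0)
t = 105
P(M) = 1/M (P(M) = -(0 - 6/M)/6 = -(-1)/M = 1/M)
S(T, c) = 1/T - 6*T (S(T, c) = 1/T + T*(-6) = 1/T - 6*T)
1/(13535 + S(t, 7)) = 1/(13535 + (1/105 - 6*105)) = 1/(13535 + (1/105 - 630)) = 1/(13535 - 66149/105) = 1/(1355026/105) = 105/1355026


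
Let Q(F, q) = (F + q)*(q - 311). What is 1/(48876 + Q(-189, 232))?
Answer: 1/45479 ≈ 2.1988e-5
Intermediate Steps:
Q(F, q) = (-311 + q)*(F + q) (Q(F, q) = (F + q)*(-311 + q) = (-311 + q)*(F + q))
1/(48876 + Q(-189, 232)) = 1/(48876 + (232² - 311*(-189) - 311*232 - 189*232)) = 1/(48876 + (53824 + 58779 - 72152 - 43848)) = 1/(48876 - 3397) = 1/45479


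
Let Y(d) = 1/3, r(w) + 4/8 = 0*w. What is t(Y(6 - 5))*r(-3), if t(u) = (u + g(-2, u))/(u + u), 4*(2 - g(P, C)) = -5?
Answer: -43/16 ≈ -2.6875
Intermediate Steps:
r(w) = -½ (r(w) = -½ + 0*w = -½ + 0 = -½)
g(P, C) = 13/4 (g(P, C) = 2 - ¼*(-5) = 2 + 5/4 = 13/4)
Y(d) = ⅓
t(u) = (13/4 + u)/(2*u) (t(u) = (u + 13/4)/(u + u) = (13/4 + u)/((2*u)) = (13/4 + u)*(1/(2*u)) = (13/4 + u)/(2*u))
t(Y(6 - 5))*r(-3) = ((13 + 4*(⅓))/(8*(⅓)))*(-½) = ((⅛)*3*(13 + 4/3))*(-½) = ((⅛)*3*(43/3))*(-½) = (43/8)*(-½) = -43/16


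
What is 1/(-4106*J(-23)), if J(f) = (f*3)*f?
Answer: -1/6516222 ≈ -1.5346e-7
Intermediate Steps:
J(f) = 3*f² (J(f) = (3*f)*f = 3*f²)
1/(-4106*J(-23)) = 1/(-12318*(-23)²) = 1/(-12318*529) = 1/(-4106*1587) = 1/(-6516222) = -1/6516222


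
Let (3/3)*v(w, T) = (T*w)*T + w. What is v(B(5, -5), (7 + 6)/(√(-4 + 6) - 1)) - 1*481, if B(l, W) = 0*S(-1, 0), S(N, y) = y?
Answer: -481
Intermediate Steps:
B(l, W) = 0 (B(l, W) = 0*0 = 0)
v(w, T) = w + w*T² (v(w, T) = (T*w)*T + w = w*T² + w = w + w*T²)
v(B(5, -5), (7 + 6)/(√(-4 + 6) - 1)) - 1*481 = 0*(1 + ((7 + 6)/(√(-4 + 6) - 1))²) - 1*481 = 0*(1 + (13/(√2 - 1))²) - 481 = 0*(1 + (13/(-1 + √2))²) - 481 = 0*(1 + 169/(-1 + √2)²) - 481 = 0 - 481 = -481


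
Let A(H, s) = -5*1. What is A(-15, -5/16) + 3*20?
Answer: 55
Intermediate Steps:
A(H, s) = -5
A(-15, -5/16) + 3*20 = -5 + 3*20 = -5 + 60 = 55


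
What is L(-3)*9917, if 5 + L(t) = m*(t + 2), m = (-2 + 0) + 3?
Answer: -59502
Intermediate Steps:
m = 1 (m = -2 + 3 = 1)
L(t) = -3 + t (L(t) = -5 + 1*(t + 2) = -5 + 1*(2 + t) = -5 + (2 + t) = -3 + t)
L(-3)*9917 = (-3 - 3)*9917 = -6*9917 = -59502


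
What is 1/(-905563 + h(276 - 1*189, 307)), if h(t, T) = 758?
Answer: -1/904805 ≈ -1.1052e-6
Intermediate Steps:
1/(-905563 + h(276 - 1*189, 307)) = 1/(-905563 + 758) = 1/(-904805) = -1/904805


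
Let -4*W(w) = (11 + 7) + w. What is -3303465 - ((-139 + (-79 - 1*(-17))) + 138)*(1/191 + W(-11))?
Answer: -2523931239/764 ≈ -3.3036e+6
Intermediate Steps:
W(w) = -9/2 - w/4 (W(w) = -((11 + 7) + w)/4 = -(18 + w)/4 = -9/2 - w/4)
-3303465 - ((-139 + (-79 - 1*(-17))) + 138)*(1/191 + W(-11)) = -3303465 - ((-139 + (-79 - 1*(-17))) + 138)*(1/191 + (-9/2 - 1/4*(-11))) = -3303465 - ((-139 + (-79 + 17)) + 138)*(1/191 + (-9/2 + 11/4)) = -3303465 - ((-139 - 62) + 138)*(1/191 - 7/4) = -3303465 - (-201 + 138)*(-1333)/764 = -3303465 - (-63)*(-1333)/764 = -3303465 - 1*83979/764 = -3303465 - 83979/764 = -2523931239/764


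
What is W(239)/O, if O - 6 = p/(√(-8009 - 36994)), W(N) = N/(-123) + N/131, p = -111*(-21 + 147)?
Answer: -512177/3152717919 + 8843*I*√45003/1050905973 ≈ -0.00016246 + 0.0017851*I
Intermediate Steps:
p = -13986 (p = -111*126 = -13986)
W(N) = -8*N/16113 (W(N) = N*(-1/123) + N*(1/131) = -N/123 + N/131 = -8*N/16113)
O = 6 + 666*I*√45003/2143 (O = 6 - 13986/√(-8009 - 36994) = 6 - 13986*(-I*√45003/45003) = 6 - (-666)*I*√45003/2143 = 6 + 666*I*√45003/2143 ≈ 6.0 + 65.928*I)
W(239)/O = (-8/16113*239)/(6 + 666*I*√45003/2143) = -1912/(16113*(6 + 666*I*√45003/2143))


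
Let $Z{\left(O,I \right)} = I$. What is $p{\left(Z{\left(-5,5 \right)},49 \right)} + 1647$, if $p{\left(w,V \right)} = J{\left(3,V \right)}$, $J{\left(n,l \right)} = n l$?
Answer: $1794$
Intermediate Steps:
$J{\left(n,l \right)} = l n$
$p{\left(w,V \right)} = 3 V$ ($p{\left(w,V \right)} = V 3 = 3 V$)
$p{\left(Z{\left(-5,5 \right)},49 \right)} + 1647 = 3 \cdot 49 + 1647 = 147 + 1647 = 1794$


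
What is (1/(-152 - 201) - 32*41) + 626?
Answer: -242159/353 ≈ -686.00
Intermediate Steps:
(1/(-152 - 201) - 32*41) + 626 = (1/(-353) - 1312) + 626 = (-1/353 - 1312) + 626 = -463137/353 + 626 = -242159/353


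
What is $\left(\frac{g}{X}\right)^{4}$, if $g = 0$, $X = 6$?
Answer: $0$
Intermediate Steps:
$\left(\frac{g}{X}\right)^{4} = \left(\frac{0}{6}\right)^{4} = \left(0 \cdot \frac{1}{6}\right)^{4} = 0^{4} = 0$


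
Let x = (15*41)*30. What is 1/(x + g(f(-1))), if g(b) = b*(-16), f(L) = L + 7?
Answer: 1/18354 ≈ 5.4484e-5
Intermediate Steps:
x = 18450 (x = 615*30 = 18450)
f(L) = 7 + L
g(b) = -16*b
1/(x + g(f(-1))) = 1/(18450 - 16*(7 - 1)) = 1/(18450 - 16*6) = 1/(18450 - 96) = 1/18354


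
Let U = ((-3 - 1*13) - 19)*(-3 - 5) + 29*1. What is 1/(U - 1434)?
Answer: -1/1125 ≈ -0.00088889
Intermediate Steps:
U = 309 (U = ((-3 - 13) - 19)*(-8) + 29 = (-16 - 19)*(-8) + 29 = -35*(-8) + 29 = 280 + 29 = 309)
1/(U - 1434) = 1/(309 - 1434) = 1/(-1125) = -1/1125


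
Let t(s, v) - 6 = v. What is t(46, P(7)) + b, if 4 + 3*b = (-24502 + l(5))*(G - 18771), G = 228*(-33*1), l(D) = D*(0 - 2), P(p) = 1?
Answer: 644543057/3 ≈ 2.1485e+8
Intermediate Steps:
t(s, v) = 6 + v
l(D) = -2*D (l(D) = D*(-2) = -2*D)
G = -7524 (G = 228*(-33) = -7524)
b = 644543036/3 (b = -4/3 + ((-24502 - 2*5)*(-7524 - 18771))/3 = -4/3 + ((-24502 - 10)*(-26295))/3 = -4/3 + (-24512*(-26295))/3 = -4/3 + (⅓)*644543040 = -4/3 + 214847680 = 644543036/3 ≈ 2.1485e+8)
t(46, P(7)) + b = (6 + 1) + 644543036/3 = 7 + 644543036/3 = 644543057/3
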